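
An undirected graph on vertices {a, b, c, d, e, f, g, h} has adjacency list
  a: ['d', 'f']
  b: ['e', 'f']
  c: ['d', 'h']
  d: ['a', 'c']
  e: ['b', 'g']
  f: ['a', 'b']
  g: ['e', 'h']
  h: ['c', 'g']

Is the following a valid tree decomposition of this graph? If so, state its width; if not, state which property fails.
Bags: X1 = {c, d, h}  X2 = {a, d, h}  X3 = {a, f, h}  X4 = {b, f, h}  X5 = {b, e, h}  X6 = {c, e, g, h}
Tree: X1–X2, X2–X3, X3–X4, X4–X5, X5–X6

No — bags containing vertex c are not connected in the tree.

A tree decomposition must satisfy three properties: every vertex lies in some bag; for every edge, both endpoints lie together in some bag; and for every vertex, the bags containing it form a connected subtree. Here bags containing vertex c are not connected in the tree, so the decomposition is invalid.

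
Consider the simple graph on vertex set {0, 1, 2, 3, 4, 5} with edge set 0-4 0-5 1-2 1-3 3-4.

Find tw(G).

1

A width-1 tree decomposition is:
Bags: B1 = {1, 2}  B2 = {1, 3}  B3 = {3, 4}  B4 = {0, 4}  B5 = {0, 5}
Tree: B1–B2, B2–B3, B3–B4, B4–B5
Each bag holds 2 vertices, so the decomposition has width 1, which upper-bounds the treewidth. G has an edge, so its treewidth is at least 1. The upper and lower bounds meet at 1, so that is the treewidth.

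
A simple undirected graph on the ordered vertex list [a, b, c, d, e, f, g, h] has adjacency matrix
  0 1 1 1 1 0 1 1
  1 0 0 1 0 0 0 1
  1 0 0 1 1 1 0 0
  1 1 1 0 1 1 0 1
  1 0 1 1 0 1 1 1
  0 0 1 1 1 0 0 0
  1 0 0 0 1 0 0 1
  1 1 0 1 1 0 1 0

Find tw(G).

3

A width-3 tree decomposition is:
Bags: B1 = {a, d, e, h}  B2 = {a, e, g, h}  B3 = {a, c, d, e}  B4 = {c, d, e, f}  B5 = {a, b, d, h}
Tree: B1–B2, B1–B3, B3–B4, B1–B5
The largest bag has 4 vertices, giving width 3; this decomposition certifies tw(G) ≤ 3. Conversely, {a, d, e, h} is a clique of size 4, and the vertices of any clique must share a bag in every tree decomposition; so some bag has ≥ 4 vertices and tw(G) ≥ 3. Combining the bounds, tw(G) = 3.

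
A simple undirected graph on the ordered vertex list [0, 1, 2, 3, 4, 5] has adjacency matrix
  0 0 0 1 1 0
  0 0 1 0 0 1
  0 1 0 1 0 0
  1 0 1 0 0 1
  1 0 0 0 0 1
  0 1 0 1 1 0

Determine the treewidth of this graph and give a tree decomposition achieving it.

Treewidth 2.
One optimal decomposition is:
Bags: B1 = {1, 2, 3}  B2 = {1, 3, 5}  B3 = {0, 3, 5}  B4 = {0, 4, 5}
Tree: B1–B2, B2–B3, B3–B4

The largest bag has 3 vertices, giving width 2; this decomposition certifies tw(G) ≤ 2. For the lower bound, G contains the cycle 2–1–5–3–2, so G is not a forest; only forests have treewidth ≤ 1, hence tw(G) ≥ 2. The upper and lower bounds meet at 2, so that is the treewidth.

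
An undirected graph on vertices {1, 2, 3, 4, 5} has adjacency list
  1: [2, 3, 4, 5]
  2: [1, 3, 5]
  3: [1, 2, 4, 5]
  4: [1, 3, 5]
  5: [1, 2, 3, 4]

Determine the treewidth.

3

A width-3 tree decomposition is:
Bags: B1 = {1, 2, 3, 5}  B2 = {1, 3, 4, 5}
Tree: B1–B2
Every bag has size at most 4, so the width is 4 − 1 = 3 and tw(G) ≤ 3. Conversely, {1, 2, 3, 5} is a clique of size 4, and the vertices of any clique must share a bag in every tree decomposition; so some bag has ≥ 4 vertices and tw(G) ≥ 3. Hence tw(G) = 3 exactly.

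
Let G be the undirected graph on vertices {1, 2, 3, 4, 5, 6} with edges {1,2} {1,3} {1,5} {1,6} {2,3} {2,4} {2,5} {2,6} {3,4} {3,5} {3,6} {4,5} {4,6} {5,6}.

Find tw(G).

A width-4 tree decomposition is:
Bags: B1 = {2, 3, 4, 5, 6}  B2 = {1, 2, 3, 5, 6}
Tree: B1–B2
Every bag has size at most 5, so the width is 5 − 1 = 4 and tw(G) ≤ 4. For the lower bound, the 5 vertices {1, 2, 3, 5, 6} are pairwise adjacent, and any tree decomposition puts a clique entirely inside one bag — forcing width ≥ 4. Therefore the treewidth is 4.

4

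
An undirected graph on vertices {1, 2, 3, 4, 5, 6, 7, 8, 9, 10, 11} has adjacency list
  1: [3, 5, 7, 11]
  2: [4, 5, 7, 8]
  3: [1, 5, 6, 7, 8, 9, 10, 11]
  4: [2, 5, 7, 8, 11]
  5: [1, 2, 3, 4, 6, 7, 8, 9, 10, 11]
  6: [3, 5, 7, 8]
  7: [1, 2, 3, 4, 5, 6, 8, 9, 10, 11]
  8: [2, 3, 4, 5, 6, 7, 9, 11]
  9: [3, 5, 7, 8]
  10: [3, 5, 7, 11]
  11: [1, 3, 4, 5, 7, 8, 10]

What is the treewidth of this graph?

A width-4 tree decomposition is:
Bags: B1 = {4, 5, 7, 8, 11}  B2 = {2, 4, 5, 7, 8}  B3 = {3, 5, 7, 8, 11}  B4 = {3, 5, 7, 8, 9}  B5 = {1, 3, 5, 7, 11}  B6 = {3, 5, 7, 10, 11}  B7 = {3, 5, 6, 7, 8}
Tree: B1–B2, B1–B3, B3–B4, B3–B5, B3–B6, B4–B7
The largest bag has 5 vertices, giving width 4; this decomposition certifies tw(G) ≤ 4. On the other hand G contains the 5-clique {2, 4, 5, 7, 8}. A clique must lie in a single bag of any decomposition, so no decomposition can have width below 4. The upper and lower bounds meet at 4, so that is the treewidth.

4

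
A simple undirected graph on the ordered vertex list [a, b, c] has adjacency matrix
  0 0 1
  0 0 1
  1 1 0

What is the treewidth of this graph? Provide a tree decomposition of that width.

The largest bag has 2 vertices, giving width 1; this decomposition certifies tw(G) ≤ 1. G has an edge, so its treewidth is at least 1. Therefore the treewidth is 1.

Treewidth 1.
Bags: B1 = {b, c}  B2 = {a, c}
Tree: B1–B2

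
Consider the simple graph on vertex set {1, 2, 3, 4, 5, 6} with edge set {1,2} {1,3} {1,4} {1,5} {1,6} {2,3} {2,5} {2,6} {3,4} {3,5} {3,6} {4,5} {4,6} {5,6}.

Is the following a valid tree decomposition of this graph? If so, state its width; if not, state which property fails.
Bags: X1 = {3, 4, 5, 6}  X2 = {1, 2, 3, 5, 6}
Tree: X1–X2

A tree decomposition must satisfy three properties: every vertex lies in some bag; for every edge, both endpoints lie together in some bag; and for every vertex, the bags containing it form a connected subtree. Here edge (1,4) lies in no bag, so the decomposition is invalid.

No — edge (1,4) lies in no bag.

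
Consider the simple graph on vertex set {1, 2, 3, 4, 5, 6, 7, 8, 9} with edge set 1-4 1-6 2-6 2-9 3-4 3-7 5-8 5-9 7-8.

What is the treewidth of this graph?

2

A width-2 tree decomposition is:
Bags: B1 = {3, 4, 7}  B2 = {4, 7, 8}  B3 = {4, 5, 8}  B4 = {4, 5, 9}  B5 = {2, 4, 9}  B6 = {2, 4, 6}  B7 = {1, 4, 6}
Tree: B1–B2, B2–B3, B3–B4, B4–B5, B5–B6, B6–B7
Every bag has size at most 3, so the width is 3 − 1 = 2 and tw(G) ≤ 2. Since 4–3–7–8–5–9–2–6–1–4 is a cycle in G, G is not acyclic. Forests are exactly the graphs of treewidth ≤ 1, so tw(G) ≥ 2. The upper and lower bounds meet at 2, so that is the treewidth.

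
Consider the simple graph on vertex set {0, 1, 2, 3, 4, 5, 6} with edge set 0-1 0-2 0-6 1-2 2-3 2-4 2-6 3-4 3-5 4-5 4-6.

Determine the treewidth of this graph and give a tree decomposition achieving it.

Treewidth 2.
One such decomposition:
Bags: B1 = {2, 3, 4}  B2 = {2, 4, 6}  B3 = {3, 4, 5}  B4 = {0, 2, 6}  B5 = {0, 1, 2}
Tree: B1–B2, B1–B3, B2–B4, B4–B5

The largest bag has 3 vertices, giving width 2; this decomposition certifies tw(G) ≤ 2. Conversely, {0, 1, 2} is a clique of size 3, and the vertices of any clique must share a bag in every tree decomposition; so some bag has ≥ 3 vertices and tw(G) ≥ 2. Therefore the treewidth is 2.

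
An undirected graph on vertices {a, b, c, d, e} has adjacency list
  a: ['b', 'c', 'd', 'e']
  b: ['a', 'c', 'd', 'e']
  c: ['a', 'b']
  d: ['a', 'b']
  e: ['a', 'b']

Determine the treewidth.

2

A width-2 tree decomposition is:
Bags: B1 = {a, b, d}  B2 = {a, b, c}  B3 = {a, b, e}
Tree: B1–B2, B1–B3
The largest bag has 3 vertices, giving width 2; this decomposition certifies tw(G) ≤ 2. On the other hand G contains the 3-clique {a, b, d}. A clique must lie in a single bag of any decomposition, so no decomposition can have width below 2. Therefore the treewidth is 2.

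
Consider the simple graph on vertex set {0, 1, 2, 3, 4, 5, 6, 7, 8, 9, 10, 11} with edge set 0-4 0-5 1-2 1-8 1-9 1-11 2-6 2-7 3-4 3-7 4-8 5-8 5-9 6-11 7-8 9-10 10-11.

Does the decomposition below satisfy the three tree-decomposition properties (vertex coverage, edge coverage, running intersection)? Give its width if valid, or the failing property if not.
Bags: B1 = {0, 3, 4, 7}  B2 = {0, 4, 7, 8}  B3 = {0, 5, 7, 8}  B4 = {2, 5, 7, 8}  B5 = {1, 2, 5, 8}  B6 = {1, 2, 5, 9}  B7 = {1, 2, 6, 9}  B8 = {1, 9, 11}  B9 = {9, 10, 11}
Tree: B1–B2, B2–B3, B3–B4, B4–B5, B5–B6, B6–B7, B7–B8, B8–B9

A tree decomposition must satisfy three properties: every vertex lies in some bag; for every edge, both endpoints lie together in some bag; and for every vertex, the bags containing it form a connected subtree. Here edge (6,11) lies in no bag, so the decomposition is invalid.

No — edge (6,11) lies in no bag.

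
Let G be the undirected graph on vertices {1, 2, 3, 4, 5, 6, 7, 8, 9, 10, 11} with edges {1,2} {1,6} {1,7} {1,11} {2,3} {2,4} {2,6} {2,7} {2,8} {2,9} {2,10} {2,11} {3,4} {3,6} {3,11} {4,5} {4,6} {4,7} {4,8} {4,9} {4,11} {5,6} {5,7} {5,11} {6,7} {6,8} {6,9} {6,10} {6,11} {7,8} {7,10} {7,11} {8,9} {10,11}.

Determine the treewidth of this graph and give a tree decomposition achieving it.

Treewidth 4.
Bags: B1 = {2, 4, 6, 7, 11}  B2 = {2, 3, 4, 6, 11}  B3 = {2, 4, 6, 7, 8}  B4 = {2, 4, 6, 8, 9}  B5 = {1, 2, 6, 7, 11}  B6 = {4, 5, 6, 7, 11}  B7 = {2, 6, 7, 10, 11}
Tree: B1–B2, B1–B3, B3–B4, B1–B5, B1–B6, B1–B7

Each bag holds 5 vertices, so the decomposition has width 4, which upper-bounds the treewidth. On the other hand G contains the 5-clique {1, 2, 6, 7, 11}. A clique must lie in a single bag of any decomposition, so no decomposition can have width below 4. Combining the bounds, tw(G) = 4.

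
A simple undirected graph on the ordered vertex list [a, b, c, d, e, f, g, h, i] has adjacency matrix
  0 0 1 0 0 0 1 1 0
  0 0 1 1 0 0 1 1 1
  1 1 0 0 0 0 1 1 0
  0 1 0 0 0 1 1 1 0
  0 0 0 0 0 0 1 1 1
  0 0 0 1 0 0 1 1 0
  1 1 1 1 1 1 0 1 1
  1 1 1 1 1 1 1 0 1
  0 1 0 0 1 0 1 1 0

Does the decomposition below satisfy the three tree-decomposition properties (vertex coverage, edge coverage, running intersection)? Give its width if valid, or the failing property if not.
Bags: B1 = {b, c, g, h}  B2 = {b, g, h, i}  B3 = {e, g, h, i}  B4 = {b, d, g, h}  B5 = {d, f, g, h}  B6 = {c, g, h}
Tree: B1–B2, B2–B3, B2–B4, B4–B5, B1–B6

A tree decomposition must satisfy three properties: every vertex lies in some bag; for every edge, both endpoints lie together in some bag; and for every vertex, the bags containing it form a connected subtree. Here vertex a appears in no bag, so the decomposition is invalid.

No — vertex a appears in no bag.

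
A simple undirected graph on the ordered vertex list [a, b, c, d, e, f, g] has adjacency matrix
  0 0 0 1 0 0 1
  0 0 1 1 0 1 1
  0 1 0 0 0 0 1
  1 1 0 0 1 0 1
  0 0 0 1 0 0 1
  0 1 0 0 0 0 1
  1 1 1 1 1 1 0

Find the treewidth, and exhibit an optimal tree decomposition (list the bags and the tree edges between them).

Treewidth 2.
Bags: B1 = {b, d, g}  B2 = {a, d, g}  B3 = {b, f, g}  B4 = {d, e, g}  B5 = {b, c, g}
Tree: B1–B2, B1–B3, B1–B4, B1–B5

Every bag has size at most 3, so the width is 3 − 1 = 2 and tw(G) ≤ 2. Conversely, {d, e, g} is a clique of size 3, and the vertices of any clique must share a bag in every tree decomposition; so some bag has ≥ 3 vertices and tw(G) ≥ 2. Hence tw(G) = 2 exactly.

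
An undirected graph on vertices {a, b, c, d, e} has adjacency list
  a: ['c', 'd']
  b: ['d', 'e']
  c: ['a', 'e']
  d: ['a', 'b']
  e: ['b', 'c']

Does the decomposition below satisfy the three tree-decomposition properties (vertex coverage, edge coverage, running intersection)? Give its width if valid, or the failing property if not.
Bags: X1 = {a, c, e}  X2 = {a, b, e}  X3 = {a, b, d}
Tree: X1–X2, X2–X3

Vertex coverage: the bags together contain {a, b, c, d, e}, the full vertex set. Edge coverage: each edge of G has both endpoints in at least one bag. Running intersection: for every vertex, the bags containing it form a connected subtree. All three properties hold, so this is a valid tree decomposition of width max|bag| − 1 = 2, and hence tw(G) ≤ 2.

Yes; width 2.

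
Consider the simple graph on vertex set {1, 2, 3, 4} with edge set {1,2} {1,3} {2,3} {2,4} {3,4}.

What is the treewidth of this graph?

2

A width-2 tree decomposition is:
Bags: B1 = {1, 2, 3}  B2 = {2, 3, 4}
Tree: B1–B2
Each bag holds 3 vertices, so the decomposition has width 2, which upper-bounds the treewidth. Conversely, {1, 2, 3} is a clique of size 3, and the vertices of any clique must share a bag in every tree decomposition; so some bag has ≥ 3 vertices and tw(G) ≥ 2. Combining the bounds, tw(G) = 2.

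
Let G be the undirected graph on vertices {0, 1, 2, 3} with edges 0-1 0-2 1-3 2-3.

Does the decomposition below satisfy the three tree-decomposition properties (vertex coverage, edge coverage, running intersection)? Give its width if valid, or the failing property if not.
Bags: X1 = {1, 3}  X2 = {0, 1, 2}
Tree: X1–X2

A tree decomposition must satisfy three properties: every vertex lies in some bag; for every edge, both endpoints lie together in some bag; and for every vertex, the bags containing it form a connected subtree. Here edge (2,3) lies in no bag, so the decomposition is invalid.

No — edge (2,3) lies in no bag.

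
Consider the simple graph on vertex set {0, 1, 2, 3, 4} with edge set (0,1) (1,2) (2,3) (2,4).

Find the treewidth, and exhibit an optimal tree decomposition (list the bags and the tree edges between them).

The largest bag has 2 vertices, giving width 1; this decomposition certifies tw(G) ≤ 1. G has an edge, so its treewidth is at least 1. The upper and lower bounds meet at 1, so that is the treewidth.

Treewidth 1.
One such decomposition:
Bags: B1 = {2, 4}  B2 = {1, 2}  B3 = {0, 1}  B4 = {2, 3}
Tree: B1–B2, B2–B3, B2–B4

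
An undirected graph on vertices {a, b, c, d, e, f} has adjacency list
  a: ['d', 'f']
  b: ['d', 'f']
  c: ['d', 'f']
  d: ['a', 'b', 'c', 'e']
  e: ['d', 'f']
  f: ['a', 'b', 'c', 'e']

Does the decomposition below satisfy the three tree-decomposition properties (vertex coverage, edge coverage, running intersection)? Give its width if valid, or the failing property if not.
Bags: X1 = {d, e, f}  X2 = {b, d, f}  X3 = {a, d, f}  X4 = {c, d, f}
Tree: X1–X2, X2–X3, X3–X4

Checking the three conditions: (i) the bags cover all of {a, b, c, d, e, f}; (ii) for each edge, some bag contains both endpoints; (iii) the bags containing any fixed vertex form a subtree. All hold, so the decomposition is valid with width 3 − 1 = 2.

Yes; width 2.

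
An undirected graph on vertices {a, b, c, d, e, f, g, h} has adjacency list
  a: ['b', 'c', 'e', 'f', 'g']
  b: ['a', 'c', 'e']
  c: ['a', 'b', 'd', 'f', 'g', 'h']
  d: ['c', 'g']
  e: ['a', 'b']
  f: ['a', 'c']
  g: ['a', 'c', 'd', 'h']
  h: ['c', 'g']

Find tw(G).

2

A width-2 tree decomposition is:
Bags: B1 = {a, b, c}  B2 = {a, c, g}  B3 = {c, d, g}  B4 = {c, g, h}  B5 = {a, b, e}  B6 = {a, c, f}
Tree: B1–B2, B2–B3, B2–B4, B1–B5, B2–B6
Each bag holds 3 vertices, so the decomposition has width 2, which upper-bounds the treewidth. Conversely, {a, b, e} is a clique of size 3, and the vertices of any clique must share a bag in every tree decomposition; so some bag has ≥ 3 vertices and tw(G) ≥ 2. Therefore the treewidth is 2.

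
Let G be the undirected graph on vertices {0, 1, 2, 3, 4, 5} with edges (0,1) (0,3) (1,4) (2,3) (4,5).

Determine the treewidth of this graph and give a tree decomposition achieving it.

Each bag holds 2 vertices, so the decomposition has width 1, which upper-bounds the treewidth. Since G has at least one edge (e.g. 5–4), it is not an edgeless graph, so tw(G) ≥ 1. Hence tw(G) = 1 exactly.

Treewidth 1.
Bags: B1 = {4, 5}  B2 = {1, 4}  B3 = {0, 1}  B4 = {0, 3}  B5 = {2, 3}
Tree: B1–B2, B2–B3, B3–B4, B4–B5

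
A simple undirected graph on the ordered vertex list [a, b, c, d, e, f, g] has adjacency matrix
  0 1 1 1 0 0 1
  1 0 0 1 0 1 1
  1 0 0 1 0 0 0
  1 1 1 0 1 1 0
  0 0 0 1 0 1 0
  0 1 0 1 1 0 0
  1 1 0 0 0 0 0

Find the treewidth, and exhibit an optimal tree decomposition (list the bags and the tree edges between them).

The largest bag has 3 vertices, giving width 2; this decomposition certifies tw(G) ≤ 2. On the other hand G contains the 3-clique {a, c, d}. A clique must lie in a single bag of any decomposition, so no decomposition can have width below 2. The upper and lower bounds meet at 2, so that is the treewidth.

Treewidth 2.
Bags: B1 = {b, d, f}  B2 = {a, b, d}  B3 = {a, b, g}  B4 = {a, c, d}  B5 = {d, e, f}
Tree: B1–B2, B2–B3, B2–B4, B1–B5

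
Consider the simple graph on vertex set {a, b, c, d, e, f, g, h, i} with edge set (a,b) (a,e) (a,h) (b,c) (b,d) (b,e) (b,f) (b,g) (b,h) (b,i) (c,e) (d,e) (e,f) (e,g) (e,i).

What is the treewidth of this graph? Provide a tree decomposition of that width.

Each bag holds 3 vertices, so the decomposition has width 2, which upper-bounds the treewidth. On the other hand G contains the 3-clique {b, d, e}. A clique must lie in a single bag of any decomposition, so no decomposition can have width below 2. Combining the bounds, tw(G) = 2.

Treewidth 2.
Bags: B1 = {b, e, i}  B2 = {a, b, e}  B3 = {b, e, g}  B4 = {b, e, f}  B5 = {b, c, e}  B6 = {a, b, h}  B7 = {b, d, e}
Tree: B1–B2, B2–B3, B3–B4, B1–B5, B2–B6, B3–B7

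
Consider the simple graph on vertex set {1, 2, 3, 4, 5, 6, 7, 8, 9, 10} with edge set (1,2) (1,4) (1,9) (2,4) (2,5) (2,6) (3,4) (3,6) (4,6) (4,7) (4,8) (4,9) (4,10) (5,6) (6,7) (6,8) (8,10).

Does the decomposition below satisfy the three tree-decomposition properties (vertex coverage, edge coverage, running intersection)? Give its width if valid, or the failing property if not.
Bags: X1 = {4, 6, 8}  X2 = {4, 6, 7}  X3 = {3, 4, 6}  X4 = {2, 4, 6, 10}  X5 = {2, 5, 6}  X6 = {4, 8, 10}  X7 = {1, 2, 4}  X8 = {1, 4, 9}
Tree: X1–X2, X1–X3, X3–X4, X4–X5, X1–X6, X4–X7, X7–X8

No — bags containing vertex 10 are not connected in the tree.

A tree decomposition must satisfy three properties: every vertex lies in some bag; for every edge, both endpoints lie together in some bag; and for every vertex, the bags containing it form a connected subtree. Here bags containing vertex 10 are not connected in the tree, so the decomposition is invalid.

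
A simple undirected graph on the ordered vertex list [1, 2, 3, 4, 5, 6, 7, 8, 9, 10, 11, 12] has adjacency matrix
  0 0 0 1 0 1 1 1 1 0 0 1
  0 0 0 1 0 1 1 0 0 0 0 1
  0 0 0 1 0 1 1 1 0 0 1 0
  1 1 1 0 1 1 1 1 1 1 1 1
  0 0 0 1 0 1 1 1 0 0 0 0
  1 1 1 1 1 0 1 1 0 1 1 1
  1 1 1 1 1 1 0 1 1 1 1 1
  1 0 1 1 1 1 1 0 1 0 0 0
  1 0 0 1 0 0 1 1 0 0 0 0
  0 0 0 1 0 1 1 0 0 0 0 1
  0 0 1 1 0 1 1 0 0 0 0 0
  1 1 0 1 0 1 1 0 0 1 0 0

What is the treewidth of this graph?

4

A width-4 tree decomposition is:
Bags: B1 = {3, 4, 6, 7, 8}  B2 = {3, 4, 6, 7, 11}  B3 = {1, 4, 6, 7, 8}  B4 = {1, 4, 7, 8, 9}  B5 = {1, 4, 6, 7, 12}  B6 = {4, 5, 6, 7, 8}  B7 = {4, 6, 7, 10, 12}  B8 = {2, 4, 6, 7, 12}
Tree: B1–B2, B1–B3, B3–B4, B3–B5, B3–B6, B5–B7, B5–B8
Every bag has size at most 5, so the width is 5 − 1 = 4 and tw(G) ≤ 4. On the other hand G contains the 5-clique {1, 4, 7, 8, 9}. A clique must lie in a single bag of any decomposition, so no decomposition can have width below 4. Hence tw(G) = 4 exactly.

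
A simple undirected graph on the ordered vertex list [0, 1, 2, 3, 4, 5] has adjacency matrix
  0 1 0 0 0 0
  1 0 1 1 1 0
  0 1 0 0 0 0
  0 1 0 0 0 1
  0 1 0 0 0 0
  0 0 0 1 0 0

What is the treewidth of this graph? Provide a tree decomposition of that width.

Treewidth 1.
One optimal decomposition is:
Bags: B1 = {0, 1}  B2 = {1, 4}  B3 = {1, 2}  B4 = {1, 3}  B5 = {3, 5}
Tree: B1–B2, B2–B3, B1–B4, B4–B5

The largest bag has 2 vertices, giving width 1; this decomposition certifies tw(G) ≤ 1. G has an edge, so its treewidth is at least 1. The upper and lower bounds meet at 1, so that is the treewidth.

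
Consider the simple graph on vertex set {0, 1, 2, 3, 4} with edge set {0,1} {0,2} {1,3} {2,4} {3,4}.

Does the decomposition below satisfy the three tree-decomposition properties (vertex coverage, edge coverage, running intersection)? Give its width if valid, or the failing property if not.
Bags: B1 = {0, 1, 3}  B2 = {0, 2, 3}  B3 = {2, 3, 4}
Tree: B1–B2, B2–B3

Yes; width 2.

Every vertex of G appears in some bag (union = {0, 1, 2, 3, 4}); every edge is covered by a bag; and for each vertex v the set of bags containing v is connected in the bag tree. The decomposition is therefore valid. The largest bag has 3 vertices, so the width is 2.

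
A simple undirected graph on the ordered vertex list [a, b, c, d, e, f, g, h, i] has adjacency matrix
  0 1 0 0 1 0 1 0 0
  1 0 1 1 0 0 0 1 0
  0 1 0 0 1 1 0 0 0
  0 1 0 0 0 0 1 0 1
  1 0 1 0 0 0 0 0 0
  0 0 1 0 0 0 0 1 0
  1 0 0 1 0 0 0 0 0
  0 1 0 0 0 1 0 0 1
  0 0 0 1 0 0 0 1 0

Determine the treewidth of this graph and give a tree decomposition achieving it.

Each bag holds 4 vertices, so the decomposition has width 3, which upper-bounds the treewidth. For the lower bound: the 4 vertex sets {d,g,i}, {h}, {b}, {a,c,e,f} are disjoint, each induces a connected subgraph, and every pair is joined by at least one edge of G. Contracting each set to a single vertex therefore yields K_{4} as a minor, and since treewidth is minor-monotone, tw(G) ≥ tw(K_{4}) = 3. Combining the bounds, tw(G) = 3.

Treewidth 3.
Bags: B1 = {d, g, h, i}  B2 = {b, d, g, h}  B3 = {a, b, g, h}  B4 = {a, b, f, h}  B5 = {a, b, c, f}  B6 = {a, c, e, f}
Tree: B1–B2, B2–B3, B3–B4, B4–B5, B5–B6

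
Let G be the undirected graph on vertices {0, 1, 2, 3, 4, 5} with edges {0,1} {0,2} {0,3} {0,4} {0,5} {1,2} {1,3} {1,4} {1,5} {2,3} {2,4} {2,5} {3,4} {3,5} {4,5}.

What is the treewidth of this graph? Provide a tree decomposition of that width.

A single bag containing all 6 vertices is trivially a valid decomposition of width 5. Conversely, {0, 1, 2, 3, 4, 5} is a clique of size 6, and the vertices of any clique must share a bag in every tree decomposition; so some bag has ≥ 6 vertices and tw(G) ≥ 5. The upper and lower bounds meet at 5, so that is the treewidth.

Treewidth 5.
One such decomposition:
Bags: B1 = {0, 1, 2, 3, 4, 5}
Tree: (single bag)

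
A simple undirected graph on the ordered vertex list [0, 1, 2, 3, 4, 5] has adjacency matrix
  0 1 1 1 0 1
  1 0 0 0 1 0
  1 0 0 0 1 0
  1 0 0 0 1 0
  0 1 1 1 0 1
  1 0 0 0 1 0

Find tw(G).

2

A width-2 tree decomposition is:
Bags: B1 = {0, 4, 5}  B2 = {0, 2, 4}  B3 = {0, 3, 4}  B4 = {0, 1, 4}
Tree: B1–B2, B2–B3, B3–B4
Every bag has size at most 3, so the width is 3 − 1 = 2 and tw(G) ≤ 2. Since 0–5–4–2–0 is a cycle in G, G is not acyclic. Forests are exactly the graphs of treewidth ≤ 1, so tw(G) ≥ 2. Combining the bounds, tw(G) = 2.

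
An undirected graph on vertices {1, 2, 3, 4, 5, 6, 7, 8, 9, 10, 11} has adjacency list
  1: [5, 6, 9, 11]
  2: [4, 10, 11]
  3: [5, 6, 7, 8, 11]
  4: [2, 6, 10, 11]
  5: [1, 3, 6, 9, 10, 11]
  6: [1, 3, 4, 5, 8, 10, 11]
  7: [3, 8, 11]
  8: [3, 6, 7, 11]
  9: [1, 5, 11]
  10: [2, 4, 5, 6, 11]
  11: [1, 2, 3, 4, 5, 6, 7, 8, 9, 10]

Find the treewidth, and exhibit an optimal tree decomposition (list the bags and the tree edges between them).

Treewidth 3.
Bags: B1 = {3, 5, 6, 11}  B2 = {1, 5, 6, 11}  B3 = {3, 6, 8, 11}  B4 = {3, 7, 8, 11}  B5 = {5, 6, 10, 11}  B6 = {1, 5, 9, 11}  B7 = {4, 6, 10, 11}  B8 = {2, 4, 10, 11}
Tree: B1–B2, B1–B3, B3–B4, B2–B5, B2–B6, B5–B7, B7–B8

Each bag holds 4 vertices, so the decomposition has width 3, which upper-bounds the treewidth. For the lower bound, the 4 vertices {1, 5, 9, 11} are pairwise adjacent, and any tree decomposition puts a clique entirely inside one bag — forcing width ≥ 3. Hence tw(G) = 3 exactly.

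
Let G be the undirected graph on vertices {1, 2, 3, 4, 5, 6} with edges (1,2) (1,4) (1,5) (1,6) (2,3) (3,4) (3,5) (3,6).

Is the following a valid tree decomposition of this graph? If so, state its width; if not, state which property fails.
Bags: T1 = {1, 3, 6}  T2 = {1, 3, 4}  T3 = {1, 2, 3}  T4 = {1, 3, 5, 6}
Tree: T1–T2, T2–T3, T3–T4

A tree decomposition must satisfy three properties: every vertex lies in some bag; for every edge, both endpoints lie together in some bag; and for every vertex, the bags containing it form a connected subtree. Here bags containing vertex 6 are not connected in the tree, so the decomposition is invalid.

No — bags containing vertex 6 are not connected in the tree.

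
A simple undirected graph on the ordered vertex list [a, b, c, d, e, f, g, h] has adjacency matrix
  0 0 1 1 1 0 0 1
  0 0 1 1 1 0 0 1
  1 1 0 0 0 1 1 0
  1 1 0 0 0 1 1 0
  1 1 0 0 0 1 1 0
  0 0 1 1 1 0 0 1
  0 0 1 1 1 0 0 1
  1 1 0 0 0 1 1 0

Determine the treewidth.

A width-4 tree decomposition is:
Bags: B1 = {a, b, f, g, h}  B2 = {a, b, d, f, g}  B3 = {a, b, e, f, g}  B4 = {a, b, c, f, g}
Tree: B1–B2, B2–B3, B3–B4
Each bag holds 5 vertices, so the decomposition has width 4, which upper-bounds the treewidth. For the lower bound: the 5 vertex sets {f,h}, {d,g}, {a,e}, {b}, {c} are disjoint, each induces a connected subgraph, and every pair is joined by at least one edge of G. Contracting each set to a single vertex therefore yields K_{5} as a minor, and since treewidth is minor-monotone, tw(G) ≥ tw(K_{5}) = 4. The upper and lower bounds meet at 4, so that is the treewidth.

4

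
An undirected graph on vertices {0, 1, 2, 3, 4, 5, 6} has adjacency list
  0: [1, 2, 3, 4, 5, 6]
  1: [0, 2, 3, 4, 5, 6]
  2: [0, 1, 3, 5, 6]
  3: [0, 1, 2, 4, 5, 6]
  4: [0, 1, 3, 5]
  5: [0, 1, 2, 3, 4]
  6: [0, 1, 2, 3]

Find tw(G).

A width-4 tree decomposition is:
Bags: B1 = {0, 1, 2, 3, 5}  B2 = {0, 1, 3, 4, 5}  B3 = {0, 1, 2, 3, 6}
Tree: B1–B2, B1–B3
The largest bag has 5 vertices, giving width 4; this decomposition certifies tw(G) ≤ 4. For the lower bound, the 5 vertices {0, 1, 2, 3, 5} are pairwise adjacent, and any tree decomposition puts a clique entirely inside one bag — forcing width ≥ 4. The upper and lower bounds meet at 4, so that is the treewidth.

4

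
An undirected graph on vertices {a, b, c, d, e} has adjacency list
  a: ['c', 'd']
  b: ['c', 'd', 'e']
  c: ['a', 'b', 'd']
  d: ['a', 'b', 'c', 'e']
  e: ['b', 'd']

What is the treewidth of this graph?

A width-2 tree decomposition is:
Bags: B1 = {b, c, d}  B2 = {a, c, d}  B3 = {b, d, e}
Tree: B1–B2, B1–B3
Every bag has size at most 3, so the width is 3 − 1 = 2 and tw(G) ≤ 2. On the other hand G contains the 3-clique {b, d, e}. A clique must lie in a single bag of any decomposition, so no decomposition can have width below 2. Combining the bounds, tw(G) = 2.

2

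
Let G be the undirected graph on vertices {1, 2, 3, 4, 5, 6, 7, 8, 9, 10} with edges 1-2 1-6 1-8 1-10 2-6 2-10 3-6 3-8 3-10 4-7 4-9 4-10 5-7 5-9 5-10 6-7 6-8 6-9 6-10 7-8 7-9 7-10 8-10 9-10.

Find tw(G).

3

A width-3 tree decomposition is:
Bags: B1 = {6, 7, 8, 10}  B2 = {6, 7, 9, 10}  B3 = {1, 6, 8, 10}  B4 = {5, 7, 9, 10}  B5 = {4, 7, 9, 10}  B6 = {3, 6, 8, 10}  B7 = {1, 2, 6, 10}
Tree: B1–B2, B1–B3, B2–B4, B4–B5, B1–B6, B3–B7
The largest bag has 4 vertices, giving width 3; this decomposition certifies tw(G) ≤ 3. For the lower bound, the 4 vertices {4, 7, 9, 10} are pairwise adjacent, and any tree decomposition puts a clique entirely inside one bag — forcing width ≥ 3. Combining the bounds, tw(G) = 3.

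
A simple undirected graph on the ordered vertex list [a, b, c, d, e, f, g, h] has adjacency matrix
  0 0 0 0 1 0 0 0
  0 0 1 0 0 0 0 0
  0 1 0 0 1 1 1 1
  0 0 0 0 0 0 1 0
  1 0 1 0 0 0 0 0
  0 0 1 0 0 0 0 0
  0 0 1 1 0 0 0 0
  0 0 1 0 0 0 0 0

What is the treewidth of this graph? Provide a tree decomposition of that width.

Every bag has size at most 2, so the width is 2 − 1 = 1 and tw(G) ≤ 1. G has an edge, so its treewidth is at least 1. Hence tw(G) = 1 exactly.

Treewidth 1.
One optimal decomposition is:
Bags: B1 = {c, e}  B2 = {a, e}  B3 = {c, f}  B4 = {c, g}  B5 = {c, h}  B6 = {d, g}  B7 = {b, c}
Tree: B1–B2, B1–B3, B3–B4, B1–B5, B4–B6, B5–B7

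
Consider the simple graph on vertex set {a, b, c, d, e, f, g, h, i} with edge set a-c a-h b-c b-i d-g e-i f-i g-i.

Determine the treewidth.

A width-1 tree decomposition is:
Bags: B1 = {b, c}  B2 = {b, i}  B3 = {f, i}  B4 = {e, i}  B5 = {g, i}  B6 = {a, c}  B7 = {a, h}  B8 = {d, g}
Tree: B1–B2, B2–B3, B3–B4, B3–B5, B1–B6, B6–B7, B5–B8
Every bag has size at most 2, so the width is 2 − 1 = 1 and tw(G) ≤ 1. G has an edge, so its treewidth is at least 1. The upper and lower bounds meet at 1, so that is the treewidth.

1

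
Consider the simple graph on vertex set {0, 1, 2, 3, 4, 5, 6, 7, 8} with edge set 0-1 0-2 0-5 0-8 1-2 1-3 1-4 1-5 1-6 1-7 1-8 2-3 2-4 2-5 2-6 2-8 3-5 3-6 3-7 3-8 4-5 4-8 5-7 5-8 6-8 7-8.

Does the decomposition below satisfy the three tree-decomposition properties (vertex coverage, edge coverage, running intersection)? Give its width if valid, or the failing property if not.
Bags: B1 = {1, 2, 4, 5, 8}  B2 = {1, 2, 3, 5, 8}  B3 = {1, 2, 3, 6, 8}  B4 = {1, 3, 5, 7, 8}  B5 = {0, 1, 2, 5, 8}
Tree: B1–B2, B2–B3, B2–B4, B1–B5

Yes; width 4.

Checking the three conditions: (i) the bags cover all of {0, 1, 2, 3, 4, 5, 6, 7, 8}; (ii) for each edge, some bag contains both endpoints; (iii) the bags containing any fixed vertex form a subtree. All hold, so the decomposition is valid with width 5 − 1 = 4.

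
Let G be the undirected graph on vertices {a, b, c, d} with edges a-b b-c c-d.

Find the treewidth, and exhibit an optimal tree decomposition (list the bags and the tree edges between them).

Each bag holds 2 vertices, so the decomposition has width 1, which upper-bounds the treewidth. Since G has at least one edge (e.g. d–c), it is not an edgeless graph, so tw(G) ≥ 1. Therefore the treewidth is 1.

Treewidth 1.
Bags: B1 = {c, d}  B2 = {b, c}  B3 = {a, b}
Tree: B1–B2, B2–B3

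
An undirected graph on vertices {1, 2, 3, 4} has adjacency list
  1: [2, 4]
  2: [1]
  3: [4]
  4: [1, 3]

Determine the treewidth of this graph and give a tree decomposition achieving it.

Treewidth 1.
One optimal decomposition is:
Bags: B1 = {3, 4}  B2 = {1, 4}  B3 = {1, 2}
Tree: B1–B2, B2–B3

The largest bag has 2 vertices, giving width 1; this decomposition certifies tw(G) ≤ 1. G has an edge, so its treewidth is at least 1. Hence tw(G) = 1 exactly.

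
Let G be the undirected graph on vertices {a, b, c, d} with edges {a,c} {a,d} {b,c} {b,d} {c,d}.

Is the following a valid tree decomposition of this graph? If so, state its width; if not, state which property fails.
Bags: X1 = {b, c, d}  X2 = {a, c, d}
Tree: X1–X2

Yes; width 2.

Every vertex of G appears in some bag (union = {a, b, c, d}); every edge is covered by a bag; and for each vertex v the set of bags containing v is connected in the bag tree. The decomposition is therefore valid. The largest bag has 3 vertices, so the width is 2.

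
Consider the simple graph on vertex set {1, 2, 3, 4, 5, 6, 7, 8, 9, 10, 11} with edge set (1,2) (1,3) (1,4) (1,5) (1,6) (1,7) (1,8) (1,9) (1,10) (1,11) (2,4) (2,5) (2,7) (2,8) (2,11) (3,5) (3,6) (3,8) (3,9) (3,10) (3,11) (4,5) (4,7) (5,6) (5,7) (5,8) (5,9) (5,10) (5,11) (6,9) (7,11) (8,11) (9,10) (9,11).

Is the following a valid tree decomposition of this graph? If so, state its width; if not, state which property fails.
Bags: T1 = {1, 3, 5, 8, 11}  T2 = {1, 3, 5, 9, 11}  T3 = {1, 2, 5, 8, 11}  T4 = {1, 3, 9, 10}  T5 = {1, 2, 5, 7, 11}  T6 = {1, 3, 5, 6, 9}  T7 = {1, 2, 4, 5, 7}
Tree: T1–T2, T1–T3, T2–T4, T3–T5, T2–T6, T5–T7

No — edge (5,10) lies in no bag.

A tree decomposition must satisfy three properties: every vertex lies in some bag; for every edge, both endpoints lie together in some bag; and for every vertex, the bags containing it form a connected subtree. Here edge (5,10) lies in no bag, so the decomposition is invalid.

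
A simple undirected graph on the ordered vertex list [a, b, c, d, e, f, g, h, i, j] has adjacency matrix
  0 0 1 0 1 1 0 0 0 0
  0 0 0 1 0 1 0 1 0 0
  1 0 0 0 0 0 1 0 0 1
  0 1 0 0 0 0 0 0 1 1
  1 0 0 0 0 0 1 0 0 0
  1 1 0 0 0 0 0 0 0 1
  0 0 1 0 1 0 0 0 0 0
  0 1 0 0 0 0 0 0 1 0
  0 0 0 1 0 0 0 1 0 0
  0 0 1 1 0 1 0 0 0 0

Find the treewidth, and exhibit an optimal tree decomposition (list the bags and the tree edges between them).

Treewidth 2.
Bags: B1 = {b, h, i}  B2 = {b, d, i}  B3 = {b, d, f}  B4 = {d, f, j}  B5 = {a, f, j}  B6 = {a, c, j}  B7 = {a, c, e}  B8 = {c, e, g}
Tree: B1–B2, B2–B3, B3–B4, B4–B5, B5–B6, B6–B7, B7–B8

Each bag holds 3 vertices, so the decomposition has width 2, which upper-bounds the treewidth. The edges h–i–d–b–h form a cycle, so G is not a tree and its treewidth is at least 2. Hence tw(G) = 2 exactly.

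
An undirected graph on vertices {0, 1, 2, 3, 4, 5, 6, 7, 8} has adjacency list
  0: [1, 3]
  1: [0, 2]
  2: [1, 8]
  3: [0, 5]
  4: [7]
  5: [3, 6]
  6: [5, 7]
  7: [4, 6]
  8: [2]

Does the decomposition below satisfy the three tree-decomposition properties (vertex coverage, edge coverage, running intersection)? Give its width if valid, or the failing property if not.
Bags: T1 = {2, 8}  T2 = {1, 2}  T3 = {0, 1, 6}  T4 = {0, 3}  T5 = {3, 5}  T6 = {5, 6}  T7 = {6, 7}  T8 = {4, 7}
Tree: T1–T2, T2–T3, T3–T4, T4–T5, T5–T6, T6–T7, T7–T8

A tree decomposition must satisfy three properties: every vertex lies in some bag; for every edge, both endpoints lie together in some bag; and for every vertex, the bags containing it form a connected subtree. Here bags containing vertex 6 are not connected in the tree, so the decomposition is invalid.

No — bags containing vertex 6 are not connected in the tree.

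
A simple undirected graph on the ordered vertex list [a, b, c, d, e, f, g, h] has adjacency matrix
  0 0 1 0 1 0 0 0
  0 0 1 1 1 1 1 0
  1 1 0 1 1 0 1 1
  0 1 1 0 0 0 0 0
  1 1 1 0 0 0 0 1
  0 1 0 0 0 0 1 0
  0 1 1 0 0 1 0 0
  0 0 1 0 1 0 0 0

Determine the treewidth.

2

A width-2 tree decomposition is:
Bags: B1 = {c, e, h}  B2 = {b, c, e}  B3 = {b, c, d}  B4 = {b, c, g}  B5 = {a, c, e}  B6 = {b, f, g}
Tree: B1–B2, B2–B3, B3–B4, B2–B5, B4–B6
The largest bag has 3 vertices, giving width 2; this decomposition certifies tw(G) ≤ 2. Conversely, {c, e, h} is a clique of size 3, and the vertices of any clique must share a bag in every tree decomposition; so some bag has ≥ 3 vertices and tw(G) ≥ 2. The upper and lower bounds meet at 2, so that is the treewidth.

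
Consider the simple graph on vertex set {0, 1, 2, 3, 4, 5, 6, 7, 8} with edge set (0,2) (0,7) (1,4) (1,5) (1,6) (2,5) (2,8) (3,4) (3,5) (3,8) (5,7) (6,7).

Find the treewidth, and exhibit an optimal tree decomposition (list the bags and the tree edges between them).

Every bag has size at most 4, so the width is 4 − 1 = 3 and tw(G) ≤ 3. For the lower bound: the 4 vertex sets {0,6,7}, {2}, {5}, {1,3,4,8} are disjoint, each induces a connected subgraph, and every pair is joined by at least one edge of G. Contracting each set to a single vertex therefore yields K_{4} as a minor, and since treewidth is minor-monotone, tw(G) ≥ tw(K_{4}) = 3. Hence tw(G) = 3 exactly.

Treewidth 3.
One such decomposition:
Bags: B1 = {0, 2, 6, 7}  B2 = {2, 5, 6, 7}  B3 = {1, 2, 5, 6}  B4 = {1, 2, 5, 8}  B5 = {1, 3, 5, 8}  B6 = {1, 3, 4, 8}
Tree: B1–B2, B2–B3, B3–B4, B4–B5, B5–B6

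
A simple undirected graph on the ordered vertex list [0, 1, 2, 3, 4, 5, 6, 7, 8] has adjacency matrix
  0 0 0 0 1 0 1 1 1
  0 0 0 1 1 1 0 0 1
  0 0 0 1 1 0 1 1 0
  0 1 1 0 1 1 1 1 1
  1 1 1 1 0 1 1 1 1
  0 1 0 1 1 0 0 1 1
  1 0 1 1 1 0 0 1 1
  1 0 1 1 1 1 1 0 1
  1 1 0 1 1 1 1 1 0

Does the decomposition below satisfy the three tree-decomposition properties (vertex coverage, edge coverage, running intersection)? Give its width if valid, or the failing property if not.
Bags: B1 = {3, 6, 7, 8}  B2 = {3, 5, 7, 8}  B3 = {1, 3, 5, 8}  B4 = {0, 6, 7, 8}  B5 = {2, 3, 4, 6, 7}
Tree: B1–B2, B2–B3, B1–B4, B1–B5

A tree decomposition must satisfy three properties: every vertex lies in some bag; for every edge, both endpoints lie together in some bag; and for every vertex, the bags containing it form a connected subtree. Here edge (4,8) lies in no bag, so the decomposition is invalid.

No — edge (4,8) lies in no bag.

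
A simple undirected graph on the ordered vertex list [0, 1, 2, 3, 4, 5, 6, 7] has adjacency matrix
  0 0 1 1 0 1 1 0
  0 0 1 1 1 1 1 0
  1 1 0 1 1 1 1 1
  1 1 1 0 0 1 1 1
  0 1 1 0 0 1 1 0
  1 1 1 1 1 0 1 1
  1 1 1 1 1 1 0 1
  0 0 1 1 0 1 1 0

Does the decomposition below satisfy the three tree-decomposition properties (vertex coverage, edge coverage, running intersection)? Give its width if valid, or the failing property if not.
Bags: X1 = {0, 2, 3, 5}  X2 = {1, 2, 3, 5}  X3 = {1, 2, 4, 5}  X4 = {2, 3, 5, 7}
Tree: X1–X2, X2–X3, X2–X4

A tree decomposition must satisfy three properties: every vertex lies in some bag; for every edge, both endpoints lie together in some bag; and for every vertex, the bags containing it form a connected subtree. Here vertex 6 appears in no bag, so the decomposition is invalid.

No — vertex 6 appears in no bag.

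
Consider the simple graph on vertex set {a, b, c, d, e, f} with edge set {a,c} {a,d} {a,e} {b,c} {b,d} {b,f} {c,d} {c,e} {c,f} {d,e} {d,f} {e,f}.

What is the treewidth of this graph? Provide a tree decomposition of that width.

Treewidth 3.
Bags: B1 = {c, d, e, f}  B2 = {a, c, d, e}  B3 = {b, c, d, f}
Tree: B1–B2, B1–B3

The largest bag has 4 vertices, giving width 3; this decomposition certifies tw(G) ≤ 3. On the other hand G contains the 4-clique {a, c, d, e}. A clique must lie in a single bag of any decomposition, so no decomposition can have width below 3. The upper and lower bounds meet at 3, so that is the treewidth.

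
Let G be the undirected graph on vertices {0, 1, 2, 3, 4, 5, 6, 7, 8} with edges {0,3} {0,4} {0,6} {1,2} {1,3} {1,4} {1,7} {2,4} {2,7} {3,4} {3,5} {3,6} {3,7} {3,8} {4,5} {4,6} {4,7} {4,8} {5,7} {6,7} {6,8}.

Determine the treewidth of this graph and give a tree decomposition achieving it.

Each bag holds 4 vertices, so the decomposition has width 3, which upper-bounds the treewidth. Conversely, {1, 2, 4, 7} is a clique of size 4, and the vertices of any clique must share a bag in every tree decomposition; so some bag has ≥ 4 vertices and tw(G) ≥ 3. Hence tw(G) = 3 exactly.

Treewidth 3.
One optimal decomposition is:
Bags: B1 = {3, 4, 6, 7}  B2 = {3, 4, 5, 7}  B3 = {1, 3, 4, 7}  B4 = {3, 4, 6, 8}  B5 = {1, 2, 4, 7}  B6 = {0, 3, 4, 6}
Tree: B1–B2, B1–B3, B1–B4, B3–B5, B4–B6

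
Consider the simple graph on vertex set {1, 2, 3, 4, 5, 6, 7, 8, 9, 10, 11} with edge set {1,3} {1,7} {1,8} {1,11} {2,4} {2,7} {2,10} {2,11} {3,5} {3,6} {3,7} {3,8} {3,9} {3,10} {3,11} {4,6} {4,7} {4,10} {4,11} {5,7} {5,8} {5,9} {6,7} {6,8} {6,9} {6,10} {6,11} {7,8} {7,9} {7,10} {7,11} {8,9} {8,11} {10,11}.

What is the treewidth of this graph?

4

A width-4 tree decomposition is:
Bags: B1 = {3, 6, 7, 8, 11}  B2 = {1, 3, 7, 8, 11}  B3 = {3, 6, 7, 10, 11}  B4 = {4, 6, 7, 10, 11}  B5 = {3, 6, 7, 8, 9}  B6 = {2, 4, 7, 10, 11}  B7 = {3, 5, 7, 8, 9}
Tree: B1–B2, B1–B3, B3–B4, B1–B5, B4–B6, B5–B7
The largest bag has 5 vertices, giving width 4; this decomposition certifies tw(G) ≤ 4. On the other hand G contains the 5-clique {2, 4, 7, 10, 11}. A clique must lie in a single bag of any decomposition, so no decomposition can have width below 4. Therefore the treewidth is 4.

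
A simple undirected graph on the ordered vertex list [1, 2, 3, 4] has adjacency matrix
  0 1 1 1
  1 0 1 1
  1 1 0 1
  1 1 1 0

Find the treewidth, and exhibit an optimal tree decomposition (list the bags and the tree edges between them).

Treewidth 3.
Bags: B1 = {1, 2, 3, 4}
Tree: (single bag)

A single bag containing all 4 vertices is trivially a valid decomposition of width 3. Conversely, {1, 2, 3, 4} is a clique of size 4, and the vertices of any clique must share a bag in every tree decomposition; so some bag has ≥ 4 vertices and tw(G) ≥ 3. Therefore the treewidth is 3.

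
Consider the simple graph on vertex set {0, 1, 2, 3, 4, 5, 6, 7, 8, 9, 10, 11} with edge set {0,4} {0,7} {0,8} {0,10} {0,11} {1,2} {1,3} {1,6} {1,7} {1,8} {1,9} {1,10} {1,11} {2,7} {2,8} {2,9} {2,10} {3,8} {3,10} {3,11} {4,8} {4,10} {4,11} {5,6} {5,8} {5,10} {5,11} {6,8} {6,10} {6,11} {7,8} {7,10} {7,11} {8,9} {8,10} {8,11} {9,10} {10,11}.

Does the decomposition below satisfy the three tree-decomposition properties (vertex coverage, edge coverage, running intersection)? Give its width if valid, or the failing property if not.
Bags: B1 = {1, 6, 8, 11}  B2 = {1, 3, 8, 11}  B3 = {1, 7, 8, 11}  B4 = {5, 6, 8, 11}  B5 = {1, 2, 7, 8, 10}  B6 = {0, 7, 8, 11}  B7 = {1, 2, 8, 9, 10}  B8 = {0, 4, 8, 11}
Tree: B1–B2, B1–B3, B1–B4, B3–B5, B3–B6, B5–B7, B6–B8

A tree decomposition must satisfy three properties: every vertex lies in some bag; for every edge, both endpoints lie together in some bag; and for every vertex, the bags containing it form a connected subtree. Here edge (6,10) lies in no bag, so the decomposition is invalid.

No — edge (6,10) lies in no bag.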